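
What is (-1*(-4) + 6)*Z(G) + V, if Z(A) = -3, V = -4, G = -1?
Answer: -34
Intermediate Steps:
(-1*(-4) + 6)*Z(G) + V = (-1*(-4) + 6)*(-3) - 4 = (4 + 6)*(-3) - 4 = 10*(-3) - 4 = -30 - 4 = -34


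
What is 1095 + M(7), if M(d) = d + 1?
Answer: 1103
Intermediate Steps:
M(d) = 1 + d
1095 + M(7) = 1095 + (1 + 7) = 1095 + 8 = 1103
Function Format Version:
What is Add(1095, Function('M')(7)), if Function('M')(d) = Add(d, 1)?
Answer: 1103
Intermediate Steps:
Function('M')(d) = Add(1, d)
Add(1095, Function('M')(7)) = Add(1095, Add(1, 7)) = Add(1095, 8) = 1103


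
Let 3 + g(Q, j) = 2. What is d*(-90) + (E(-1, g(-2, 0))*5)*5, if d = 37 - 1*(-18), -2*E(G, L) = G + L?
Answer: -4925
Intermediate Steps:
g(Q, j) = -1 (g(Q, j) = -3 + 2 = -1)
E(G, L) = -G/2 - L/2 (E(G, L) = -(G + L)/2 = -G/2 - L/2)
d = 55 (d = 37 + 18 = 55)
d*(-90) + (E(-1, g(-2, 0))*5)*5 = 55*(-90) + ((-½*(-1) - ½*(-1))*5)*5 = -4950 + ((½ + ½)*5)*5 = -4950 + (1*5)*5 = -4950 + 5*5 = -4950 + 25 = -4925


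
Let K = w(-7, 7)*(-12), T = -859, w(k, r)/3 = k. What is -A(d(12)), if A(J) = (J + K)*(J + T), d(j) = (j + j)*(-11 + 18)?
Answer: 290220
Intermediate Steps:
w(k, r) = 3*k
d(j) = 14*j (d(j) = (2*j)*7 = 14*j)
K = 252 (K = (3*(-7))*(-12) = -21*(-12) = 252)
A(J) = (-859 + J)*(252 + J) (A(J) = (J + 252)*(J - 859) = (252 + J)*(-859 + J) = (-859 + J)*(252 + J))
-A(d(12)) = -(-216468 + (14*12)² - 8498*12) = -(-216468 + 168² - 607*168) = -(-216468 + 28224 - 101976) = -1*(-290220) = 290220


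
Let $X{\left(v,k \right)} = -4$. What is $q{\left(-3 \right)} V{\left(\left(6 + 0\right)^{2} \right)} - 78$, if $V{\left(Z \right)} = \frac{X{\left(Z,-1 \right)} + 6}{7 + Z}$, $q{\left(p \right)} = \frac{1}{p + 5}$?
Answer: $- \frac{3353}{43} \approx -77.977$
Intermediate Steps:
$q{\left(p \right)} = \frac{1}{5 + p}$
$V{\left(Z \right)} = \frac{2}{7 + Z}$ ($V{\left(Z \right)} = \frac{-4 + 6}{7 + Z} = \frac{2}{7 + Z}$)
$q{\left(-3 \right)} V{\left(\left(6 + 0\right)^{2} \right)} - 78 = \frac{2 \frac{1}{7 + \left(6 + 0\right)^{2}}}{5 - 3} - 78 = \frac{2 \frac{1}{7 + 6^{2}}}{2} - 78 = \frac{2 \frac{1}{7 + 36}}{2} - 78 = \frac{2 \cdot \frac{1}{43}}{2} - 78 = \frac{1}{2} \cdot \frac{2}{43} - 78 = \frac{1}{43} - 78 = - \frac{3353}{43}$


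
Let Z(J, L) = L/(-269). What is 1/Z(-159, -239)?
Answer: 269/239 ≈ 1.1255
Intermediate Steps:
Z(J, L) = -L/269 (Z(J, L) = L*(-1/269) = -L/269)
1/Z(-159, -239) = 1/(-1/269*(-239)) = 1/(239/269) = 269/239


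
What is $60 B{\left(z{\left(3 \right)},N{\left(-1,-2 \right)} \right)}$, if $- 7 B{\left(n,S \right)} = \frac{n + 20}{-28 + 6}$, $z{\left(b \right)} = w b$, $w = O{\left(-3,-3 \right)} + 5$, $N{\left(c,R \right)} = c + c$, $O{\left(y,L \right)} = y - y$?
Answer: $\frac{150}{11} \approx 13.636$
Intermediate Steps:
$O{\left(y,L \right)} = 0$
$N{\left(c,R \right)} = 2 c$
$w = 5$ ($w = 0 + 5 = 5$)
$z{\left(b \right)} = 5 b$
$B{\left(n,S \right)} = \frac{10}{77} + \frac{n}{154}$ ($B{\left(n,S \right)} = - \frac{\left(n + 20\right) \frac{1}{-28 + 6}}{7} = - \frac{\left(20 + n\right) \frac{1}{-22}}{7} = - \frac{\left(20 + n\right) \left(- \frac{1}{22}\right)}{7} = - \frac{- \frac{10}{11} - \frac{n}{22}}{7} = \frac{10}{77} + \frac{n}{154}$)
$60 B{\left(z{\left(3 \right)},N{\left(-1,-2 \right)} \right)} = 60 \left(\frac{10}{77} + \frac{5 \cdot 3}{154}\right) = 60 \left(\frac{10}{77} + \frac{1}{154} \cdot 15\right) = 60 \left(\frac{10}{77} + \frac{15}{154}\right) = 60 \cdot \frac{5}{22} = \frac{150}{11}$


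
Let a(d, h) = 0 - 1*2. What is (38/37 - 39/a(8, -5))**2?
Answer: 2307361/5476 ≈ 421.36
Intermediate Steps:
a(d, h) = -2 (a(d, h) = 0 - 2 = -2)
(38/37 - 39/a(8, -5))**2 = (38/37 - 39/(-2))**2 = (38*(1/37) - 39*(-1/2))**2 = (38/37 + 39/2)**2 = (1519/74)**2 = 2307361/5476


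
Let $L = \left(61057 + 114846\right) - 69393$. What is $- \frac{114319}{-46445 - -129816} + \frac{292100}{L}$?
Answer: $\frac{1217655241}{887984521} \approx 1.3713$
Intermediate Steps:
$L = 106510$ ($L = 175903 - 69393 = 106510$)
$- \frac{114319}{-46445 - -129816} + \frac{292100}{L} = - \frac{114319}{-46445 - -129816} + \frac{292100}{106510} = - \frac{114319}{-46445 + 129816} + 292100 \cdot \frac{1}{106510} = - \frac{114319}{83371} + \frac{29210}{10651} = \frac{1217655241}{887984521}$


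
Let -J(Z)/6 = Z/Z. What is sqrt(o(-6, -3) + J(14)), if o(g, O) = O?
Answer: 3*I ≈ 3.0*I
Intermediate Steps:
J(Z) = -6 (J(Z) = -6*Z/Z = -6*1 = -6)
sqrt(o(-6, -3) + J(14)) = sqrt(-3 - 6) = sqrt(-9) = 3*I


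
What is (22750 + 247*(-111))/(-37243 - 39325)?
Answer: 4667/76568 ≈ 0.060952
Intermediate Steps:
(22750 + 247*(-111))/(-37243 - 39325) = (22750 - 27417)/(-76568) = -4667*(-1/76568) = 4667/76568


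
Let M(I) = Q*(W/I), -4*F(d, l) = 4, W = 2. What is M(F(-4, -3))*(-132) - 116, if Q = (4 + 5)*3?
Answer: 7012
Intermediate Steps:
F(d, l) = -1 (F(d, l) = -¼*4 = -1)
Q = 27 (Q = 9*3 = 27)
M(I) = 54/I (M(I) = 27*(2/I) = 54/I)
M(F(-4, -3))*(-132) - 116 = (54/(-1))*(-132) - 116 = (54*(-1))*(-132) - 116 = -54*(-132) - 116 = 7128 - 116 = 7012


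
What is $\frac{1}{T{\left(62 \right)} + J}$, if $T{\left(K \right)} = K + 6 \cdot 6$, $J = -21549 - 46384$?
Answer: $- \frac{1}{67835} \approx -1.4742 \cdot 10^{-5}$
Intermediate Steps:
$J = -67933$
$T{\left(K \right)} = 36 + K$ ($T{\left(K \right)} = K + 36 = 36 + K$)
$\frac{1}{T{\left(62 \right)} + J} = \frac{1}{\left(36 + 62\right) - 67933} = \frac{1}{98 - 67933} = \frac{1}{-67835} = - \frac{1}{67835}$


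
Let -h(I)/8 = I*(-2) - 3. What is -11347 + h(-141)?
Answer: -13579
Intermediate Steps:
h(I) = 24 + 16*I (h(I) = -8*(I*(-2) - 3) = -8*(-2*I - 3) = -8*(-3 - 2*I) = 24 + 16*I)
-11347 + h(-141) = -11347 + (24 + 16*(-141)) = -11347 + (24 - 2256) = -11347 - 2232 = -13579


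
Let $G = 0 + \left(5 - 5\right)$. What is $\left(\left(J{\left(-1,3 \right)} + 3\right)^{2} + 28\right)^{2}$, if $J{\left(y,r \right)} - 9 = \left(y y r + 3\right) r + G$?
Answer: $861184$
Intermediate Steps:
$G = 0$ ($G = 0 + 0 = 0$)
$J{\left(y,r \right)} = 9 + r \left(3 + r y^{2}\right)$ ($J{\left(y,r \right)} = 9 + \left(\left(y y r + 3\right) r + 0\right) = 9 + \left(\left(y^{2} r + 3\right) r + 0\right) = 9 + \left(\left(r y^{2} + 3\right) r + 0\right) = 9 + \left(\left(3 + r y^{2}\right) r + 0\right) = 9 + \left(r \left(3 + r y^{2}\right) + 0\right) = 9 + r \left(3 + r y^{2}\right)$)
$\left(\left(J{\left(-1,3 \right)} + 3\right)^{2} + 28\right)^{2} = \left(\left(\left(9 + 3 \cdot 3 + 3^{2} \left(-1\right)^{2}\right) + 3\right)^{2} + 28\right)^{2} = \left(\left(\left(9 + 9 + 9 \cdot 1\right) + 3\right)^{2} + 28\right)^{2} = \left(\left(\left(9 + 9 + 9\right) + 3\right)^{2} + 28\right)^{2} = \left(\left(27 + 3\right)^{2} + 28\right)^{2} = \left(30^{2} + 28\right)^{2} = \left(900 + 28\right)^{2} = 928^{2} = 861184$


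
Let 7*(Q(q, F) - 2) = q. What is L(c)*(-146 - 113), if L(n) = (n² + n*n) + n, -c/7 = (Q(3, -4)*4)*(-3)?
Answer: -21609924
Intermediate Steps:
Q(q, F) = 2 + q/7
c = 204 (c = -7*(2 + (⅐)*3)*4*(-3) = -7*(2 + 3/7)*4*(-3) = -7*(17/7)*4*(-3) = -68*(-3) = -7*(-204/7) = 204)
L(n) = n + 2*n² (L(n) = (n² + n²) + n = 2*n² + n = n + 2*n²)
L(c)*(-146 - 113) = (204*(1 + 2*204))*(-146 - 113) = (204*(1 + 408))*(-259) = (204*409)*(-259) = 83436*(-259) = -21609924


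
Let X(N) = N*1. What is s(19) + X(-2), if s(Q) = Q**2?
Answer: 359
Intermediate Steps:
X(N) = N
s(19) + X(-2) = 19**2 - 2 = 361 - 2 = 359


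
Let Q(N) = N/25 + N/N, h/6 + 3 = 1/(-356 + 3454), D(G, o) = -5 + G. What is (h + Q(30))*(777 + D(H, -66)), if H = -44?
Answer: -89075168/7745 ≈ -11501.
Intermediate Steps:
h = -27879/1549 (h = -18 + 6/(-356 + 3454) = -18 + 6/3098 = -18 + 6*(1/3098) = -18 + 3/1549 = -27879/1549 ≈ -17.998)
Q(N) = 1 + N/25 (Q(N) = N*(1/25) + 1 = N/25 + 1 = 1 + N/25)
(h + Q(30))*(777 + D(H, -66)) = (-27879/1549 + (1 + (1/25)*30))*(777 + (-5 - 44)) = (-27879/1549 + (1 + 6/5))*(777 - 49) = (-27879/1549 + 11/5)*728 = -122356/7745*728 = -89075168/7745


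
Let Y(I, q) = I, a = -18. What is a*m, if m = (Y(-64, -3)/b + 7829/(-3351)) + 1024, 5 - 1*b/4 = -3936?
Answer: -80954005674/4402097 ≈ -18390.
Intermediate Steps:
b = 15764 (b = 20 - 4*(-3936) = 20 + 15744 = 15764)
m = 13492334279/13206291 (m = (-64/15764 + 7829/(-3351)) + 1024 = (-64*1/15764 + 7829*(-1/3351)) + 1024 = (-16/3941 - 7829/3351) + 1024 = -30907705/13206291 + 1024 = 13492334279/13206291 ≈ 1021.7)
a*m = -18*13492334279/13206291 = -80954005674/4402097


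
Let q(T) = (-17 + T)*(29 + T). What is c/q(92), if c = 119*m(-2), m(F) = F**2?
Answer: 476/9075 ≈ 0.052452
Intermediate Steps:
c = 476 (c = 119*(-2)**2 = 119*4 = 476)
c/q(92) = 476/(-493 + 92**2 + 12*92) = 476/(-493 + 8464 + 1104) = 476/9075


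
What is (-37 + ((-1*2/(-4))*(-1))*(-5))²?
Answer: 4761/4 ≈ 1190.3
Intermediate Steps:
(-37 + ((-1*2/(-4))*(-1))*(-5))² = (-37 + (-2*(-¼)*(-1))*(-5))² = (-37 + ((½)*(-1))*(-5))² = (-37 - ½*(-5))² = (-37 + 5/2)² = (-69/2)² = 4761/4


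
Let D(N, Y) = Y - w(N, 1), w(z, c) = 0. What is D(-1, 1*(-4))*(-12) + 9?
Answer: 57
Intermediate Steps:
D(N, Y) = Y (D(N, Y) = Y - 1*0 = Y + 0 = Y)
D(-1, 1*(-4))*(-12) + 9 = (1*(-4))*(-12) + 9 = -4*(-12) + 9 = 48 + 9 = 57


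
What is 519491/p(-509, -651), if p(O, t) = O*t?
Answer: 74213/47337 ≈ 1.5678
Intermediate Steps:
519491/p(-509, -651) = 519491/((-509*(-651))) = 519491/331359 = 519491*(1/331359) = 74213/47337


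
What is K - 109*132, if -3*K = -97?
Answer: -43067/3 ≈ -14356.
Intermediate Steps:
K = 97/3 (K = -⅓*(-97) = 97/3 ≈ 32.333)
K - 109*132 = 97/3 - 109*132 = 97/3 - 14388 = -43067/3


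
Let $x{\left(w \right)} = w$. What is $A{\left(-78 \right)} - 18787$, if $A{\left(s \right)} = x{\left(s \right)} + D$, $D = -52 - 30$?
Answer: $-18947$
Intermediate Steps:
$D = -82$
$A{\left(s \right)} = -82 + s$ ($A{\left(s \right)} = s - 82 = -82 + s$)
$A{\left(-78 \right)} - 18787 = \left(-82 - 78\right) - 18787 = -160 - 18787 = -18947$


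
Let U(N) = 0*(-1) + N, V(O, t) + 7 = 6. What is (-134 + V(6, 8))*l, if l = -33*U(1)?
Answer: 4455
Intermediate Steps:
V(O, t) = -1 (V(O, t) = -7 + 6 = -1)
U(N) = N (U(N) = 0 + N = N)
l = -33 (l = -33*1 = -33)
(-134 + V(6, 8))*l = (-134 - 1)*(-33) = -135*(-33) = 4455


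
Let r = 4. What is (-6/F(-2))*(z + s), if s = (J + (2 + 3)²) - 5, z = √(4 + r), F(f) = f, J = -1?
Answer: 57 + 6*√2 ≈ 65.485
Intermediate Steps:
z = 2*√2 (z = √(4 + 4) = √8 = 2*√2 ≈ 2.8284)
s = 19 (s = (-1 + (2 + 3)²) - 5 = (-1 + 5²) - 5 = (-1 + 25) - 5 = 24 - 5 = 19)
(-6/F(-2))*(z + s) = (-6/(-2))*(2*√2 + 19) = (-6*(-½))*(19 + 2*√2) = 3*(19 + 2*√2) = 57 + 6*√2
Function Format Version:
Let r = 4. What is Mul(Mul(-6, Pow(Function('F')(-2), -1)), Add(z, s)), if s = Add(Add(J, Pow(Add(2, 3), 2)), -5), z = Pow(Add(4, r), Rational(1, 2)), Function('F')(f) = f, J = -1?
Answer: Add(57, Mul(6, Pow(2, Rational(1, 2)))) ≈ 65.485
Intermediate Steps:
z = Mul(2, Pow(2, Rational(1, 2))) (z = Pow(Add(4, 4), Rational(1, 2)) = Pow(8, Rational(1, 2)) = Mul(2, Pow(2, Rational(1, 2))) ≈ 2.8284)
s = 19 (s = Add(Add(-1, Pow(Add(2, 3), 2)), -5) = Add(Add(-1, Pow(5, 2)), -5) = Add(Add(-1, 25), -5) = Add(24, -5) = 19)
Mul(Mul(-6, Pow(Function('F')(-2), -1)), Add(z, s)) = Mul(Mul(-6, Pow(-2, -1)), Add(Mul(2, Pow(2, Rational(1, 2))), 19)) = Mul(Mul(-6, Rational(-1, 2)), Add(19, Mul(2, Pow(2, Rational(1, 2))))) = Mul(3, Add(19, Mul(2, Pow(2, Rational(1, 2))))) = Add(57, Mul(6, Pow(2, Rational(1, 2))))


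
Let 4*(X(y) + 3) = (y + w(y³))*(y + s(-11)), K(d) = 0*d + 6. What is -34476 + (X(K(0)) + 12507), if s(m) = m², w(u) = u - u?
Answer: -43563/2 ≈ -21782.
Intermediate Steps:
w(u) = 0
K(d) = 6 (K(d) = 0 + 6 = 6)
X(y) = -3 + y*(121 + y)/4 (X(y) = -3 + ((y + 0)*(y + (-11)²))/4 = -3 + (y*(y + 121))/4 = -3 + (y*(121 + y))/4 = -3 + y*(121 + y)/4)
-34476 + (X(K(0)) + 12507) = -34476 + ((-3 + (¼)*6² + (121/4)*6) + 12507) = -34476 + ((-3 + (¼)*36 + 363/2) + 12507) = -34476 + ((-3 + 9 + 363/2) + 12507) = -34476 + (375/2 + 12507) = -34476 + 25389/2 = -43563/2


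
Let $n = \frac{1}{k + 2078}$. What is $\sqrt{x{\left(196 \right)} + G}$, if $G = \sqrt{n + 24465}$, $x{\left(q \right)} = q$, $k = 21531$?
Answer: $\frac{\sqrt{109247436676 + 23609 \sqrt{13636421137274}}}{23609} \approx 18.773$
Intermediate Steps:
$n = \frac{1}{23609}$ ($n = \frac{1}{21531 + 2078} = \frac{1}{23609} \approx 4.2357 \cdot 10^{-5}$)
$G = \frac{\sqrt{13636421137274}}{23609}$ ($G = \sqrt{\frac{1}{23609} + 24465} = \sqrt{\frac{577594186}{23609}} = \frac{\sqrt{13636421137274}}{23609} \approx 156.41$)
$\sqrt{x{\left(196 \right)} + G} = \sqrt{196 + \frac{\sqrt{13636421137274}}{23609}}$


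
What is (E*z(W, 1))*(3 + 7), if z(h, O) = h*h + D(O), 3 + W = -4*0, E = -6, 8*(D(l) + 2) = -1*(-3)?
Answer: -885/2 ≈ -442.50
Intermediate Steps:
D(l) = -13/8 (D(l) = -2 + (-1*(-3))/8 = -2 + (1/8)*3 = -2 + 3/8 = -13/8)
W = -3 (W = -3 - 4*0 = -3 + 0 = -3)
z(h, O) = -13/8 + h**2 (z(h, O) = h*h - 13/8 = h**2 - 13/8 = -13/8 + h**2)
(E*z(W, 1))*(3 + 7) = (-6*(-13/8 + (-3)**2))*(3 + 7) = -6*(-13/8 + 9)*10 = -6*59/8*10 = -177/4*10 = -885/2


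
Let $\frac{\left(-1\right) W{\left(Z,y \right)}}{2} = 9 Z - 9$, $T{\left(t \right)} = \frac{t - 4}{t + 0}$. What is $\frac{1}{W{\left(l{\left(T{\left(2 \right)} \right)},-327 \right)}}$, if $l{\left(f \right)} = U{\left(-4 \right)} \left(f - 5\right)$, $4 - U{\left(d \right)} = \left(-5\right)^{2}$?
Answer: $- \frac{1}{2250} \approx -0.00044444$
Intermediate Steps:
$U{\left(d \right)} = -21$ ($U{\left(d \right)} = 4 - \left(-5\right)^{2} = 4 - 25 = -21$)
$T{\left(t \right)} = \frac{-4 + t}{t}$
$l{\left(f \right)} = 105 - 21 f$ ($l{\left(f \right)} = - 21 \left(f - 5\right) = - 21 \left(-5 + f\right) = 105 - 21 f$)
$W{\left(Z,y \right)} = 18 - 18 Z$ ($W{\left(Z,y \right)} = - 2 \left(9 Z - 9\right) = - 2 \left(-9 + 9 Z\right) = 18 - 18 Z$)
$\frac{1}{W{\left(l{\left(T{\left(2 \right)} \right)},-327 \right)}} = \frac{1}{18 - 18 \left(105 - 21 \frac{-4 + 2}{2}\right)} = \frac{1}{18 - 18 \left(105 - 21 \cdot \frac{1}{2} \left(-2\right)\right)} = \frac{1}{18 - 18 \left(105 - -21\right)} = \frac{1}{18 - 18 \left(105 + 21\right)} = \frac{1}{18 - 2268} = \frac{1}{-2250} = - \frac{1}{2250}$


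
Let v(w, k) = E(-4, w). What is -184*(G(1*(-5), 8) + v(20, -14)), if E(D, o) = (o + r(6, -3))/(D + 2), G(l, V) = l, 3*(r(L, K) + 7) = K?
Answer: 2024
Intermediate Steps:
r(L, K) = -7 + K/3
E(D, o) = (-8 + o)/(2 + D) (E(D, o) = (o + (-7 + (⅓)*(-3)))/(D + 2) = (o + (-7 - 1))/(2 + D) = (o - 8)/(2 + D) = (-8 + o)/(2 + D))
v(w, k) = 4 - w/2 (v(w, k) = (-8 + w)/(2 - 4) = (-8 + w)/(-2) = -(-8 + w)/2 = 4 - w/2)
-184*(G(1*(-5), 8) + v(20, -14)) = -184*(1*(-5) + (4 - ½*20)) = -184*(-5 + (4 - 10)) = -184*(-5 - 6) = -184*(-11) = 2024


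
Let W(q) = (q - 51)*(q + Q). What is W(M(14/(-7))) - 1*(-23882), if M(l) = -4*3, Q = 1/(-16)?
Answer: 394271/16 ≈ 24642.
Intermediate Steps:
Q = -1/16 ≈ -0.062500
M(l) = -12
W(q) = (-51 + q)*(-1/16 + q) (W(q) = (q - 51)*(q - 1/16) = (-51 + q)*(-1/16 + q))
W(M(14/(-7))) - 1*(-23882) = (51/16 + (-12)**2 - 817/16*(-12)) - 1*(-23882) = (51/16 + 144 + 2451/4) + 23882 = 12159/16 + 23882 = 394271/16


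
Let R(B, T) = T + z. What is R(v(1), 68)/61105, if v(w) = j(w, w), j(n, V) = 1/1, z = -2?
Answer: 6/5555 ≈ 0.0010801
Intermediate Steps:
j(n, V) = 1
v(w) = 1
R(B, T) = -2 + T (R(B, T) = T - 2 = -2 + T)
R(v(1), 68)/61105 = (-2 + 68)/61105 = 66*(1/61105) = 6/5555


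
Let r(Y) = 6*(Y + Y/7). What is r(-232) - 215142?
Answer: -1517130/7 ≈ -2.1673e+5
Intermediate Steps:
r(Y) = 48*Y/7 (r(Y) = 6*(Y + Y*(⅐)) = 6*(Y + Y/7) = 6*(8*Y/7) = 48*Y/7)
r(-232) - 215142 = (48/7)*(-232) - 215142 = -11136/7 - 215142 = -1517130/7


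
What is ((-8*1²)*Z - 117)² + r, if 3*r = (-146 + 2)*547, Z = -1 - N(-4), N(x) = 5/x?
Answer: -12095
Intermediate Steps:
Z = ¼ (Z = -1 - 5/(-4) = -1 - 5*(-1)/4 = -1 - 1*(-5/4) = -1 + 5/4 = ¼ ≈ 0.25000)
r = -26256 (r = ((-146 + 2)*547)/3 = (-144*547)/3 = (⅓)*(-78768) = -26256)
((-8*1²)*Z - 117)² + r = (-8*1²*(¼) - 117)² - 26256 = (-8*1*(¼) - 117)² - 26256 = (-8*¼ - 117)² - 26256 = (-2 - 117)² - 26256 = (-119)² - 26256 = 14161 - 26256 = -12095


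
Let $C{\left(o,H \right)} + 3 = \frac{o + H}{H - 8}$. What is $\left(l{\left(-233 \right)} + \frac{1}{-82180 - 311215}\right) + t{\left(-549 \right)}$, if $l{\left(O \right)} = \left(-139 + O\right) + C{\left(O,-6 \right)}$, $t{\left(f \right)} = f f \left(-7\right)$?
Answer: $- \frac{11621796649069}{5507530} \approx -2.1102 \cdot 10^{6}$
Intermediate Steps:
$t{\left(f \right)} = - 7 f^{2}$ ($t{\left(f \right)} = f^{2} \left(-7\right) = - 7 f^{2}$)
$C{\left(o,H \right)} = -3 + \frac{H + o}{-8 + H}$ ($C{\left(o,H \right)} = -3 + \frac{o + H}{H - 8} = -3 + \frac{H + o}{-8 + H}$)
$l{\left(O \right)} = - \frac{991}{7} + \frac{13 O}{14}$ ($l{\left(O \right)} = \left(-139 + O\right) + \frac{24 + O - -12}{-8 - 6} = \left(-139 + O\right) + \frac{24 + O + 12}{-14} = \left(-139 + O\right) - \frac{36 + O}{14} = \left(-139 + O\right) - \left(\frac{18}{7} + \frac{O}{14}\right) = - \frac{991}{7} + \frac{13 O}{14}$)
$\left(l{\left(-233 \right)} + \frac{1}{-82180 - 311215}\right) + t{\left(-549 \right)} = \left(\left(- \frac{991}{7} + \frac{13}{14} \left(-233\right)\right) + \frac{1}{-82180 - 311215}\right) - 7 \left(-549\right)^{2} = \left(\left(- \frac{991}{7} - \frac{3029}{14}\right) + \frac{1}{-393395}\right) - 2109807 = \left(- \frac{5011}{14} - \frac{1}{393395}\right) - 2109807 = - \frac{1971302359}{5507530} - 2109807 = - \frac{11621796649069}{5507530}$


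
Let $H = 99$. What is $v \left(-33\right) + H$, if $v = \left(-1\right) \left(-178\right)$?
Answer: $-5775$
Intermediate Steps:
$v = 178$
$v \left(-33\right) + H = 178 \left(-33\right) + 99 = -5874 + 99 = -5775$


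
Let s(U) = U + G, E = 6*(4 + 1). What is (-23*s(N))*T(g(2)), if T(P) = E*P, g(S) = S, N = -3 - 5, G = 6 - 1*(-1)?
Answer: 1380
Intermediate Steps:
G = 7 (G = 6 + 1 = 7)
N = -8
E = 30 (E = 6*5 = 30)
T(P) = 30*P
s(U) = 7 + U (s(U) = U + 7 = 7 + U)
(-23*s(N))*T(g(2)) = (-23*(7 - 8))*(30*2) = -23*(-1)*60 = 23*60 = 1380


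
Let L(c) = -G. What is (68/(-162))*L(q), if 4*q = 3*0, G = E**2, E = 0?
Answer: 0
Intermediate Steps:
G = 0 (G = 0**2 = 0)
q = 0 (q = (3*0)/4 = (1/4)*0 = 0)
L(c) = 0 (L(c) = -1*0 = 0)
(68/(-162))*L(q) = (68/(-162))*0 = (68*(-1/162))*0 = -34/81*0 = 0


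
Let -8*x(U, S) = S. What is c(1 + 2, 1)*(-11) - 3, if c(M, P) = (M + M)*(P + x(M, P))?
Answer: -243/4 ≈ -60.750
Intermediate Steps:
x(U, S) = -S/8
c(M, P) = 7*M*P/4 (c(M, P) = (M + M)*(P - P/8) = (2*M)*(7*P/8) = 7*M*P/4)
c(1 + 2, 1)*(-11) - 3 = ((7/4)*(1 + 2)*1)*(-11) - 3 = ((7/4)*3*1)*(-11) - 3 = (21/4)*(-11) - 3 = -231/4 - 3 = -243/4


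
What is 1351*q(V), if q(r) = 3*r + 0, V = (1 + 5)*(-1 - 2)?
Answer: -72954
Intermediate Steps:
V = -18 (V = 6*(-3) = -18)
q(r) = 3*r
1351*q(V) = 1351*(3*(-18)) = 1351*(-54) = -72954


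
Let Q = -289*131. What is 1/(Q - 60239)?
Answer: -1/98098 ≈ -1.0194e-5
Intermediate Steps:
Q = -37859
1/(Q - 60239) = 1/(-37859 - 60239) = 1/(-98098) = -1/98098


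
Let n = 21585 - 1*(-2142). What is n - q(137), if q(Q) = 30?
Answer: 23697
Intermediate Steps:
n = 23727 (n = 21585 + 2142 = 23727)
n - q(137) = 23727 - 1*30 = 23727 - 30 = 23697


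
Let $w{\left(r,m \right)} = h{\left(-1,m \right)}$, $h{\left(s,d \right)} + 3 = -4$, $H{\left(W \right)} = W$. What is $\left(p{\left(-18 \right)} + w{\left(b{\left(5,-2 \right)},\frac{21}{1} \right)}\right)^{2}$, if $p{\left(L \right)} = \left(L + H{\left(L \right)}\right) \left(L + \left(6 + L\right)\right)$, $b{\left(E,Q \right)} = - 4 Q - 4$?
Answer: $1151329$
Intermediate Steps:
$b{\left(E,Q \right)} = -4 - 4 Q$
$h{\left(s,d \right)} = -7$ ($h{\left(s,d \right)} = -3 - 4 = -7$)
$w{\left(r,m \right)} = -7$
$p{\left(L \right)} = 2 L \left(6 + 2 L\right)$ ($p{\left(L \right)} = \left(L + L\right) \left(L + \left(6 + L\right)\right) = 2 L \left(6 + 2 L\right)$)
$\left(p{\left(-18 \right)} + w{\left(b{\left(5,-2 \right)},\frac{21}{1} \right)}\right)^{2} = \left(4 \left(-18\right) \left(3 - 18\right) - 7\right)^{2} = \left(4 \left(-18\right) \left(-15\right) - 7\right)^{2} = \left(1080 - 7\right)^{2} = 1073^{2} = 1151329$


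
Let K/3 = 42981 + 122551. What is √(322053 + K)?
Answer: 3*√90961 ≈ 904.79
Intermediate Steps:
K = 496596 (K = 3*(42981 + 122551) = 3*165532 = 496596)
√(322053 + K) = √(322053 + 496596) = √818649 = 3*√90961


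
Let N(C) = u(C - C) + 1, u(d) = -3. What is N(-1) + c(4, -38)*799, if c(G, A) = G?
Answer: 3194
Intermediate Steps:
N(C) = -2 (N(C) = -3 + 1 = -2)
N(-1) + c(4, -38)*799 = -2 + 4*799 = -2 + 3196 = 3194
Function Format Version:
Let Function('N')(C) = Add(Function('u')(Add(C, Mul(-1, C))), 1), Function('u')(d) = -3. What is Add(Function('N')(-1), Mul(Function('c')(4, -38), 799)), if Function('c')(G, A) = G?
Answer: 3194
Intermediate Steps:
Function('N')(C) = -2 (Function('N')(C) = Add(-3, 1) = -2)
Add(Function('N')(-1), Mul(Function('c')(4, -38), 799)) = Add(-2, Mul(4, 799)) = Add(-2, 3196) = 3194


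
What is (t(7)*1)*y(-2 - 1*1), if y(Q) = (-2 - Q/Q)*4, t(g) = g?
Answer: -84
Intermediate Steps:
y(Q) = -12 (y(Q) = (-2 - 1*1)*4 = (-2 - 1)*4 = -3*4 = -12)
(t(7)*1)*y(-2 - 1*1) = (7*1)*(-12) = 7*(-12) = -84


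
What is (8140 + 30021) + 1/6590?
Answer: 251480991/6590 ≈ 38161.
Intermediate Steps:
(8140 + 30021) + 1/6590 = 38161 + 1/6590 = 251480991/6590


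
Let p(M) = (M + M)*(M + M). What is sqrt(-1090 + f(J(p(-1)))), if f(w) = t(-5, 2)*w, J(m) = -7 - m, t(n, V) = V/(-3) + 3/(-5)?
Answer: I*sqrt(242115)/15 ≈ 32.803*I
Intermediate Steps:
p(M) = 4*M**2 (p(M) = (2*M)*(2*M) = 4*M**2)
t(n, V) = -3/5 - V/3 (t(n, V) = V*(-1/3) + 3*(-1/5) = -V/3 - 3/5 = -3/5 - V/3)
f(w) = -19*w/15 (f(w) = (-3/5 - 1/3*2)*w = (-3/5 - 2/3)*w = -19*w/15)
sqrt(-1090 + f(J(p(-1)))) = sqrt(-1090 - 19*(-7 - 4*(-1)**2)/15) = sqrt(-1090 - 19*(-7 - 4)/15) = sqrt(-1090 - 19/15*(-11)) = sqrt(-1090 + 209/15) = sqrt(-16141/15) = I*sqrt(242115)/15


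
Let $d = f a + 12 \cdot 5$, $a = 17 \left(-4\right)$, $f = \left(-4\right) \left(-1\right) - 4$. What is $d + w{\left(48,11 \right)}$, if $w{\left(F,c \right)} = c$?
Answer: $71$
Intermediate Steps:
$f = 0$ ($f = 4 - 4 = 0$)
$a = -68$
$d = 60$ ($d = 0 \left(-68\right) + 12 \cdot 5 = 0 + 60 = 60$)
$d + w{\left(48,11 \right)} = 60 + 11 = 71$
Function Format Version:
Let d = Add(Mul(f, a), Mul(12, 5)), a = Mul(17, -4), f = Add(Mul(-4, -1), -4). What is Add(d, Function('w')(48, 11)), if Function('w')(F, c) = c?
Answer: 71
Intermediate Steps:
f = 0 (f = Add(4, -4) = 0)
a = -68
d = 60 (d = Add(Mul(0, -68), Mul(12, 5)) = Add(0, 60) = 60)
Add(d, Function('w')(48, 11)) = Add(60, 11) = 71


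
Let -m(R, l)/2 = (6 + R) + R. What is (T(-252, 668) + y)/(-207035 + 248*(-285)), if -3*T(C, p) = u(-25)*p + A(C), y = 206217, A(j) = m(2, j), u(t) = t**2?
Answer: -67057/277715 ≈ -0.24146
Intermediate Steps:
m(R, l) = -12 - 4*R (m(R, l) = -2*((6 + R) + R) = -2*(6 + 2*R) = -12 - 4*R)
A(j) = -20 (A(j) = -12 - 4*2 = -12 - 8 = -20)
T(C, p) = 20/3 - 625*p/3 (T(C, p) = -((-25)**2*p - 20)/3 = -(625*p - 20)/3 = -(-20 + 625*p)/3 = 20/3 - 625*p/3)
(T(-252, 668) + y)/(-207035 + 248*(-285)) = ((20/3 - 625/3*668) + 206217)/(-207035 + 248*(-285)) = ((20/3 - 417500/3) + 206217)/(-207035 - 70680) = (-139160 + 206217)/(-277715) = 67057*(-1/277715) = -67057/277715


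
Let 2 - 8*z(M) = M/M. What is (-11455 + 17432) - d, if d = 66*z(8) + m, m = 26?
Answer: 23771/4 ≈ 5942.8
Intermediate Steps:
z(M) = 1/8 (z(M) = 1/4 - M/(8*M) = 1/4 - 1/8*1 = 1/4 - 1/8 = 1/8)
d = 137/4 (d = 66*(1/8) + 26 = 33/4 + 26 = 137/4 ≈ 34.250)
(-11455 + 17432) - d = (-11455 + 17432) - 1*137/4 = 5977 - 137/4 = 23771/4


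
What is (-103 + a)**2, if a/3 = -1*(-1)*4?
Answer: 8281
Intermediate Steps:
a = 12 (a = 3*(-1*(-1)*4) = 3*(1*4) = 3*4 = 12)
(-103 + a)**2 = (-103 + 12)**2 = (-91)**2 = 8281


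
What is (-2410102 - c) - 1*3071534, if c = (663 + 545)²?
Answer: -6940900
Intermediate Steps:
c = 1459264 (c = 1208² = 1459264)
(-2410102 - c) - 1*3071534 = (-2410102 - 1*1459264) - 1*3071534 = (-2410102 - 1459264) - 3071534 = -3869366 - 3071534 = -6940900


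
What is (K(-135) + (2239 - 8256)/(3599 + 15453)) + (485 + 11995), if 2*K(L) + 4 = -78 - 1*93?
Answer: 21463263/1732 ≈ 12392.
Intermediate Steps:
K(L) = -175/2 (K(L) = -2 + (-78 - 1*93)/2 = -2 + (-78 - 93)/2 = -2 + (½)*(-171) = -2 - 171/2 = -175/2)
(K(-135) + (2239 - 8256)/(3599 + 15453)) + (485 + 11995) = (-175/2 + (2239 - 8256)/(3599 + 15453)) + (485 + 11995) = (-175/2 - 6017/19052) + 12480 = (-175/2 - 6017*1/19052) + 12480 = (-175/2 - 547/1732) + 12480 = -152097/1732 + 12480 = 21463263/1732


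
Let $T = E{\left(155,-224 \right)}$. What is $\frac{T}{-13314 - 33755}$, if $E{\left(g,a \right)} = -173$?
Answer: $\frac{173}{47069} \approx 0.0036755$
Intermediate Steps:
$T = -173$
$\frac{T}{-13314 - 33755} = - \frac{173}{-13314 - 33755} = - \frac{173}{-47069} = \left(-173\right) \left(- \frac{1}{47069}\right) = \frac{173}{47069}$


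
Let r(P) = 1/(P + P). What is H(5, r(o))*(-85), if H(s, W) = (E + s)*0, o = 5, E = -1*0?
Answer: 0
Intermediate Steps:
E = 0
r(P) = 1/(2*P)
H(s, W) = 0 (H(s, W) = (0 + s)*0 = s*0 = 0)
H(5, r(o))*(-85) = 0*(-85) = 0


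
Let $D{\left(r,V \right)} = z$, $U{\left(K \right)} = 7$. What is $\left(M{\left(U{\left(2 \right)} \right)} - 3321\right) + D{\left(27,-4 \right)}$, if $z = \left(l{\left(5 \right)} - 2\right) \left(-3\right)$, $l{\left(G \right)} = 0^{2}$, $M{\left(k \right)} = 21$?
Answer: $-3294$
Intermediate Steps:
$l{\left(G \right)} = 0$
$z = 6$ ($z = \left(0 - 2\right) \left(-3\right) = \left(-2\right) \left(-3\right) = 6$)
$D{\left(r,V \right)} = 6$
$\left(M{\left(U{\left(2 \right)} \right)} - 3321\right) + D{\left(27,-4 \right)} = \left(21 - 3321\right) + 6 = -3300 + 6 = -3294$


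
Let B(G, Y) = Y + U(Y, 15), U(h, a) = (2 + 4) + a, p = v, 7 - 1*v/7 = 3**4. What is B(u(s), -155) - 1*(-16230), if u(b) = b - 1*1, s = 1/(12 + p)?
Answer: 16096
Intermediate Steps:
v = -518 (v = 49 - 7*3**4 = 49 - 7*81 = 49 - 567 = -518)
p = -518
U(h, a) = 6 + a
s = -1/506 (s = 1/(12 - 518) = 1/(-506) = -1/506 ≈ -0.0019763)
u(b) = -1 + b (u(b) = b - 1 = -1 + b)
B(G, Y) = 21 + Y (B(G, Y) = Y + (6 + 15) = Y + 21 = 21 + Y)
B(u(s), -155) - 1*(-16230) = (21 - 155) - 1*(-16230) = -134 + 16230 = 16096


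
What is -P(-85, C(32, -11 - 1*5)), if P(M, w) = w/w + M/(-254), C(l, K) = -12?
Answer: -339/254 ≈ -1.3346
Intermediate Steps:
P(M, w) = 1 - M/254 (P(M, w) = 1 + M*(-1/254) = 1 - M/254)
-P(-85, C(32, -11 - 1*5)) = -(1 - 1/254*(-85)) = -(1 + 85/254) = -1*339/254 = -339/254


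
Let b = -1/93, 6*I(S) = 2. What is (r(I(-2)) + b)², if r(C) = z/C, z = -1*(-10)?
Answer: 7778521/8649 ≈ 899.35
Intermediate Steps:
z = 10
I(S) = ⅓ (I(S) = (⅙)*2 = ⅓)
r(C) = 10/C
b = -1/93 (b = -1*1/93 = -1/93 ≈ -0.010753)
(r(I(-2)) + b)² = (10/(⅓) - 1/93)² = (10*3 - 1/93)² = (30 - 1/93)² = (2789/93)² = 7778521/8649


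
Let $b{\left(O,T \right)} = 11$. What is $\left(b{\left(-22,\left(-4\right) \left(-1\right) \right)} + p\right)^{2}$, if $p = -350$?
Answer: $114921$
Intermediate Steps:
$\left(b{\left(-22,\left(-4\right) \left(-1\right) \right)} + p\right)^{2} = \left(11 - 350\right)^{2} = \left(-339\right)^{2} = 114921$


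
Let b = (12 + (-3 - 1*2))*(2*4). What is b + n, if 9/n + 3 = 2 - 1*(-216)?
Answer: 12049/215 ≈ 56.042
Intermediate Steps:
n = 9/215 (n = 9/(-3 + (2 - 1*(-216))) = 9/(-3 + (2 + 216)) = 9/(-3 + 218) = 9/215 ≈ 0.041860)
b = 56 (b = (12 + (-3 - 2))*8 = (12 - 5)*8 = 7*8 = 56)
b + n = 56 + 9/215 = 12049/215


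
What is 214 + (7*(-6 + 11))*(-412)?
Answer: -14206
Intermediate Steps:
214 + (7*(-6 + 11))*(-412) = 214 + (7*5)*(-412) = 214 + 35*(-412) = 214 - 14420 = -14206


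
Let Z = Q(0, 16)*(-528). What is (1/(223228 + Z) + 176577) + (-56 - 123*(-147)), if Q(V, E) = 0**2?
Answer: 43440615257/223228 ≈ 1.9460e+5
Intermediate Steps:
Q(V, E) = 0
Z = 0 (Z = 0*(-528) = 0)
(1/(223228 + Z) + 176577) + (-56 - 123*(-147)) = (1/(223228 + 0) + 176577) + (-56 - 123*(-147)) = (1/223228 + 176577) + (-56 + 18081) = (1/223228 + 176577) + 18025 = 39416930557/223228 + 18025 = 43440615257/223228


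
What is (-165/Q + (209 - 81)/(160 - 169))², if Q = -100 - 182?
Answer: 133102369/715716 ≈ 185.97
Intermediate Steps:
Q = -282
(-165/Q + (209 - 81)/(160 - 169))² = (-165/(-282) + (209 - 81)/(160 - 169))² = (-165*(-1/282) + 128/(-9))² = (55/94 + 128*(-⅑))² = (55/94 - 128/9)² = (-11537/846)² = 133102369/715716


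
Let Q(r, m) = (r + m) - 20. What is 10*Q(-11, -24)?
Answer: -550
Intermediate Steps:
Q(r, m) = -20 + m + r (Q(r, m) = (m + r) - 20 = -20 + m + r)
10*Q(-11, -24) = 10*(-20 - 24 - 11) = 10*(-55) = -550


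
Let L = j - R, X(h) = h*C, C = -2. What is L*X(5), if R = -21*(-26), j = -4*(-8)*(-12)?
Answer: 9300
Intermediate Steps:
X(h) = -2*h (X(h) = h*(-2) = -2*h)
j = -384 (j = 32*(-12) = -384)
R = 546
L = -930 (L = -384 - 1*546 = -384 - 546 = -930)
L*X(5) = -(-1860)*5 = -930*(-10) = 9300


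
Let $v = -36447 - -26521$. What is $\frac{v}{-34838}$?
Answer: $\frac{4963}{17419} \approx 0.28492$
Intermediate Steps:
$v = -9926$ ($v = -36447 + 26521 = -9926$)
$\frac{v}{-34838} = - \frac{9926}{-34838} = \left(-9926\right) \left(- \frac{1}{34838}\right) = \frac{4963}{17419}$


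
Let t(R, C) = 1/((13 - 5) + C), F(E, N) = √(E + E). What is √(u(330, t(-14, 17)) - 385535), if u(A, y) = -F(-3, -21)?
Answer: √(-385535 - I*√6) ≈ 0.002 - 620.92*I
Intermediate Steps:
F(E, N) = √2*√E (F(E, N) = √(2*E) = √2*√E)
t(R, C) = 1/(8 + C)
u(A, y) = -I*√6 (u(A, y) = -√2*√(-3) = -√2*I*√3 = -I*√6)
√(u(330, t(-14, 17)) - 385535) = √(-I*√6 - 385535) = √(-385535 - I*√6)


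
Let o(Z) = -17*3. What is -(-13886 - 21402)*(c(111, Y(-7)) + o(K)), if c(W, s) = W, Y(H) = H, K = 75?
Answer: 2117280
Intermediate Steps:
o(Z) = -51
-(-13886 - 21402)*(c(111, Y(-7)) + o(K)) = -(-13886 - 21402)*(111 - 51) = -(-35288)*60 = -1*(-2117280) = 2117280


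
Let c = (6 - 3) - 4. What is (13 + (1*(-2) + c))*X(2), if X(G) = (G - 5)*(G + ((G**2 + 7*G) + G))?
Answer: -660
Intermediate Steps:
c = -1 (c = 3 - 4 = -1)
X(G) = (-5 + G)*(G**2 + 9*G) (X(G) = (-5 + G)*(G + (G**2 + 8*G)) = (-5 + G)*(G**2 + 9*G))
(13 + (1*(-2) + c))*X(2) = (13 + (1*(-2) - 1))*(2*(-45 + 2**2 + 4*2)) = (13 + (-2 - 1))*(2*(-45 + 4 + 8)) = (13 - 3)*(2*(-33)) = 10*(-66) = -660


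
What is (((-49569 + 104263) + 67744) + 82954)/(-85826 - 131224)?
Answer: -34232/36175 ≈ -0.94629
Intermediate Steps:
(((-49569 + 104263) + 67744) + 82954)/(-85826 - 131224) = ((54694 + 67744) + 82954)/(-217050) = (122438 + 82954)*(-1/217050) = 205392*(-1/217050) = -34232/36175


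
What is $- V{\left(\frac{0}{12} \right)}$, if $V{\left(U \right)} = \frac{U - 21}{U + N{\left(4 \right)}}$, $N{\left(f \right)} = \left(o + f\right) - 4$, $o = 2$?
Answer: $\frac{21}{2} \approx 10.5$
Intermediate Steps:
$N{\left(f \right)} = -2 + f$ ($N{\left(f \right)} = \left(2 + f\right) - 4 = -2 + f$)
$V{\left(U \right)} = \frac{-21 + U}{2 + U}$ ($V{\left(U \right)} = \frac{U - 21}{U + \left(-2 + 4\right)} = \frac{-21 + U}{U + 2} = \frac{-21 + U}{2 + U}$)
$- V{\left(\frac{0}{12} \right)} = - \frac{-21 + \frac{0}{12}}{2 + \frac{0}{12}} = - \frac{-21 + 0 \cdot \frac{1}{12}}{2 + 0 \cdot \frac{1}{12}} = - \frac{-21 + 0}{2 + 0} = - \frac{-21}{2} = \left(-1\right) \left(- \frac{21}{2}\right) = \frac{21}{2}$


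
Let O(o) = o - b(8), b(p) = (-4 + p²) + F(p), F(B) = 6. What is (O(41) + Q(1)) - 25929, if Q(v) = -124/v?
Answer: -26078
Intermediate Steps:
b(p) = 2 + p² (b(p) = (-4 + p²) + 6 = 2 + p²)
O(o) = -66 + o (O(o) = o - (2 + 8²) = o - (2 + 64) = o - 1*66 = o - 66 = -66 + o)
(O(41) + Q(1)) - 25929 = ((-66 + 41) - 124/1) - 25929 = (-25 - 124*1) - 25929 = (-25 - 124) - 25929 = -149 - 25929 = -26078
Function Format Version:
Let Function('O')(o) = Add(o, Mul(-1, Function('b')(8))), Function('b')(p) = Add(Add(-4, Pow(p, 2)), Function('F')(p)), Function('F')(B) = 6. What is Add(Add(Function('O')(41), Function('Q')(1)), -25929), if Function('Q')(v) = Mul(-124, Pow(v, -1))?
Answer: -26078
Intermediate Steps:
Function('b')(p) = Add(2, Pow(p, 2)) (Function('b')(p) = Add(Add(-4, Pow(p, 2)), 6) = Add(2, Pow(p, 2)))
Function('O')(o) = Add(-66, o) (Function('O')(o) = Add(o, Mul(-1, Add(2, Pow(8, 2)))) = Add(o, Mul(-1, Add(2, 64))) = Add(o, Mul(-1, 66)) = Add(o, -66) = Add(-66, o))
Add(Add(Function('O')(41), Function('Q')(1)), -25929) = Add(Add(Add(-66, 41), Mul(-124, Pow(1, -1))), -25929) = Add(Add(-25, Mul(-124, 1)), -25929) = Add(Add(-25, -124), -25929) = Add(-149, -25929) = -26078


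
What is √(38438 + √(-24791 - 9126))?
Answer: √(38438 + I*√33917) ≈ 196.06 + 0.4697*I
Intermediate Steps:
√(38438 + √(-24791 - 9126)) = √(38438 + √(-33917)) = √(38438 + I*√33917)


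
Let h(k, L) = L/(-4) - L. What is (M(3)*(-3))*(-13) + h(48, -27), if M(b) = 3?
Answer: 603/4 ≈ 150.75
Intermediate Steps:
h(k, L) = -5*L/4 (h(k, L) = L*(-¼) - L = -L/4 - L = -5*L/4)
(M(3)*(-3))*(-13) + h(48, -27) = (3*(-3))*(-13) - 5/4*(-27) = -9*(-13) + 135/4 = 117 + 135/4 = 603/4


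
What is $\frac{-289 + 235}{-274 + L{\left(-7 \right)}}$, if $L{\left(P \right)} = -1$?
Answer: $\frac{54}{275} \approx 0.19636$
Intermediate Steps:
$\frac{-289 + 235}{-274 + L{\left(-7 \right)}} = \frac{-289 + 235}{-274 - 1} = - \frac{54}{-275} = \left(-54\right) \left(- \frac{1}{275}\right) = \frac{54}{275}$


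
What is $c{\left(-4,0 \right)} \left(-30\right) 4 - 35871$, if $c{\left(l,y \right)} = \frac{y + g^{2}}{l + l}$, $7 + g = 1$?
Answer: $-35331$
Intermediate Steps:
$g = -6$ ($g = -7 + 1 = -6$)
$c{\left(l,y \right)} = \frac{36 + y}{2 l}$ ($c{\left(l,y \right)} = \frac{y + \left(-6\right)^{2}}{l + l} = \frac{y + 36}{2 l} = \left(36 + y\right) \frac{1}{2 l} = \frac{36 + y}{2 l}$)
$c{\left(-4,0 \right)} \left(-30\right) 4 - 35871 = \frac{36 + 0}{2 \left(-4\right)} \left(-30\right) 4 - 35871 = \frac{1}{2} \left(- \frac{1}{4}\right) 36 \left(-30\right) 4 - 35871 = \left(- \frac{9}{2}\right) \left(-30\right) 4 - 35871 = 135 \cdot 4 - 35871 = 540 - 35871 = -35331$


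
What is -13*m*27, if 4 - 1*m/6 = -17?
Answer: -44226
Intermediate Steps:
m = 126 (m = 24 - 6*(-17) = 24 + 102 = 126)
-13*m*27 = -13*126*27 = -1638*27 = -44226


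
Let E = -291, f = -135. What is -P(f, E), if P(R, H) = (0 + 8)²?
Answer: -64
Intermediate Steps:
P(R, H) = 64 (P(R, H) = 8² = 64)
-P(f, E) = -1*64 = -64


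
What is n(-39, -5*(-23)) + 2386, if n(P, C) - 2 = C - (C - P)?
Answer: 2349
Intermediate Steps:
n(P, C) = 2 + P (n(P, C) = 2 + (C - (C - P)) = 2 + (C + (P - C)) = 2 + P)
n(-39, -5*(-23)) + 2386 = (2 - 39) + 2386 = -37 + 2386 = 2349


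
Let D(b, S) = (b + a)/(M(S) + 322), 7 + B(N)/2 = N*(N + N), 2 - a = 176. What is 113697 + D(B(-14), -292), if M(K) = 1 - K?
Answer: 69924251/615 ≈ 1.1370e+5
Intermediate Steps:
a = -174 (a = 2 - 1*176 = 2 - 176 = -174)
B(N) = -14 + 4*N**2 (B(N) = -14 + 2*(N*(N + N)) = -14 + 2*(N*(2*N)) = -14 + 2*(2*N**2) = -14 + 4*N**2)
D(b, S) = (-174 + b)/(323 - S) (D(b, S) = (b - 174)/((1 - S) + 322) = (-174 + b)/(323 - S))
113697 + D(B(-14), -292) = 113697 + (174 - (-14 + 4*(-14)**2))/(-323 - 292) = 113697 + (174 - (-14 + 4*196))/(-615) = 113697 - (174 - (-14 + 784))/615 = 113697 - (174 - 1*770)/615 = 113697 - (174 - 770)/615 = 113697 - 1/615*(-596) = 113697 + 596/615 = 69924251/615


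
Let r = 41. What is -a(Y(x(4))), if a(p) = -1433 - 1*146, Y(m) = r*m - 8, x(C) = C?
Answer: 1579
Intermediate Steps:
Y(m) = -8 + 41*m (Y(m) = 41*m - 8 = -8 + 41*m)
a(p) = -1579 (a(p) = -1433 - 146 = -1579)
-a(Y(x(4))) = -1*(-1579) = 1579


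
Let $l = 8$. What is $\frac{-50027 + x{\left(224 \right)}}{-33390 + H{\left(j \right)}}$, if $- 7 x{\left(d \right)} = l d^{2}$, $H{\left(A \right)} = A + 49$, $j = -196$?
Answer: $\frac{107371}{33537} \approx 3.2016$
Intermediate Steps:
$H{\left(A \right)} = 49 + A$
$x{\left(d \right)} = - \frac{8 d^{2}}{7}$
$\frac{-50027 + x{\left(224 \right)}}{-33390 + H{\left(j \right)}} = \frac{-50027 - \frac{8 \cdot 224^{2}}{7}}{-33390 + \left(49 - 196\right)} = \frac{-50027 - 57344}{-33390 - 147} = \frac{-50027 - 57344}{-33537} = \left(-107371\right) \left(- \frac{1}{33537}\right) = \frac{107371}{33537}$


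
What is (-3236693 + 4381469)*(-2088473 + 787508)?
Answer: -1489313508840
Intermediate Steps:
(-3236693 + 4381469)*(-2088473 + 787508) = 1144776*(-1300965) = -1489313508840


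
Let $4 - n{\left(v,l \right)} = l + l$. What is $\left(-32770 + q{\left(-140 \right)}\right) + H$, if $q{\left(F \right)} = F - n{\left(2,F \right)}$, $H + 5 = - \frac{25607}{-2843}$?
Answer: $- \frac{94359150}{2843} \approx -33190.0$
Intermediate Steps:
$n{\left(v,l \right)} = 4 - 2 l$ ($n{\left(v,l \right)} = 4 - \left(l + l\right) = 4 - 2 l$)
$H = \frac{11392}{2843}$ ($H = -5 - \frac{25607}{-2843} = -5 - - \frac{25607}{2843} = -5 + \frac{25607}{2843} = \frac{11392}{2843} \approx 4.007$)
$q{\left(F \right)} = -4 + 3 F$ ($q{\left(F \right)} = F - \left(4 - 2 F\right) = F + \left(-4 + 2 F\right) = -4 + 3 F$)
$\left(-32770 + q{\left(-140 \right)}\right) + H = \left(-32770 + \left(-4 + 3 \left(-140\right)\right)\right) + \frac{11392}{2843} = \left(-32770 - 424\right) + \frac{11392}{2843} = -33194 + \frac{11392}{2843} = - \frac{94359150}{2843}$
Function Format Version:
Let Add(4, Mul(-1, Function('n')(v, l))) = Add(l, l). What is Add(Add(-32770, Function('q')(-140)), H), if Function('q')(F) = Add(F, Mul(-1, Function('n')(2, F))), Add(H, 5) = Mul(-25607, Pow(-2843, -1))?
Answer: Rational(-94359150, 2843) ≈ -33190.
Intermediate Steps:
Function('n')(v, l) = Add(4, Mul(-2, l)) (Function('n')(v, l) = Add(4, Mul(-1, Add(l, l))) = Add(4, Mul(-1, Mul(2, l))) = Add(4, Mul(-2, l)))
H = Rational(11392, 2843) (H = Add(-5, Mul(-25607, Pow(-2843, -1))) = Add(-5, Mul(-25607, Rational(-1, 2843))) = Add(-5, Rational(25607, 2843)) = Rational(11392, 2843) ≈ 4.0070)
Function('q')(F) = Add(-4, Mul(3, F)) (Function('q')(F) = Add(F, Mul(-1, Add(4, Mul(-2, F)))) = Add(F, Add(-4, Mul(2, F))) = Add(-4, Mul(3, F)))
Add(Add(-32770, Function('q')(-140)), H) = Add(Add(-32770, Add(-4, Mul(3, -140))), Rational(11392, 2843)) = Add(Add(-32770, Add(-4, -420)), Rational(11392, 2843)) = Add(Add(-32770, -424), Rational(11392, 2843)) = Add(-33194, Rational(11392, 2843)) = Rational(-94359150, 2843)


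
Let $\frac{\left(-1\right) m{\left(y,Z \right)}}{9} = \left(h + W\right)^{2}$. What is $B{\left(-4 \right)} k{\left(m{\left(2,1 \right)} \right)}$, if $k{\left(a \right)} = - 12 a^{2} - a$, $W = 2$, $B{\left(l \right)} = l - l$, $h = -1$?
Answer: $0$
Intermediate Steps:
$B{\left(l \right)} = 0$
$m{\left(y,Z \right)} = -9$ ($m{\left(y,Z \right)} = - 9 \left(-1 + 2\right)^{2} = - 9 \cdot 1^{2} = \left(-9\right) 1 = -9$)
$k{\left(a \right)} = - a - 12 a^{2}$
$B{\left(-4 \right)} k{\left(m{\left(2,1 \right)} \right)} = 0 \left(\left(-1\right) \left(-9\right) \left(1 + 12 \left(-9\right)\right)\right) = 0 \left(\left(-1\right) \left(-9\right) \left(1 - 108\right)\right) = 0 \left(\left(-1\right) \left(-9\right) \left(-107\right)\right) = 0 \left(-963\right) = 0$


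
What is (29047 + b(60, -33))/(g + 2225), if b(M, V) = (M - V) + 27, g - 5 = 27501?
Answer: 29167/29731 ≈ 0.98103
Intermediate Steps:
g = 27506 (g = 5 + 27501 = 27506)
b(M, V) = 27 + M - V
(29047 + b(60, -33))/(g + 2225) = (29047 + (27 + 60 - 1*(-33)))/(27506 + 2225) = (29047 + (27 + 60 + 33))/29731 = (29047 + 120)*(1/29731) = 29167*(1/29731) = 29167/29731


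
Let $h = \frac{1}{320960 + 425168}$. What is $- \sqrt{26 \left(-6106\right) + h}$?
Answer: $- \frac{i \sqrt{5523785955135511}}{186532} \approx - 398.44 i$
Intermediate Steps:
$h = \frac{1}{746128} \approx 1.3403 \cdot 10^{-6}$
$- \sqrt{26 \left(-6106\right) + h} = - \sqrt{26 \left(-6106\right) + \frac{1}{746128}} = - \sqrt{-158756 + \frac{1}{746128}} = - \sqrt{- \frac{118452296767}{746128}} = - \frac{i \sqrt{5523785955135511}}{186532}$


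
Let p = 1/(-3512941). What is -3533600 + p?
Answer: -12413328317601/3512941 ≈ -3.5336e+6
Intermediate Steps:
p = -1/3512941 ≈ -2.8466e-7
-3533600 + p = -3533600 - 1/3512941 = -12413328317601/3512941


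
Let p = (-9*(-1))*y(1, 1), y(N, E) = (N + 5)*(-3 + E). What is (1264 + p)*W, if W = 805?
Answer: 930580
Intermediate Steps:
y(N, E) = (-3 + E)*(5 + N) (y(N, E) = (5 + N)*(-3 + E) = (-3 + E)*(5 + N))
p = -108 (p = (-9*(-1))*(-15 - 3*1 + 5*1 + 1*1) = 9*(-15 - 3 + 5 + 1) = 9*(-12) = -108)
(1264 + p)*W = (1264 - 108)*805 = 1156*805 = 930580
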